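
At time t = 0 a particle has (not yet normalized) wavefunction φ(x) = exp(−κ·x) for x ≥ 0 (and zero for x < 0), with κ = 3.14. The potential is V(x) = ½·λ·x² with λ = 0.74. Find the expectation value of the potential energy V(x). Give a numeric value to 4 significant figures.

⟨V⟩ = ∫ V(x)·|φ|² dx / ∫|φ|² dx.
Every integrand reduces to terms xʲ·e^(−2κx) on [0, ∞); use ∫₀^∞ xʲ·e^(−2κx) dx = j!/(2κ)^(j+1).
State is unnormalized: ∫|φ|² dx = 0.15924, and ∫φ*·V(x)·φ dx = 0.0029878, so ⟨V⟩ = 0.0029878 / 0.15924.
⟨V⟩ = 0.018763.

0.01876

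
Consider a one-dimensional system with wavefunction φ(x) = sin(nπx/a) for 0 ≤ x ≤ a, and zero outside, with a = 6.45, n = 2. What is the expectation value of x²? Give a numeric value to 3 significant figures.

13.3

⟨x²⟩ = ∫ x²·|φ|² dx / ∫|φ|² dx (integrals over the domain).
With sin²θ = (1 − cos2θ)/2 on 0 ≤ x ≤ a: ∫sin²(nπx/a) dx = a/2, ∫x·sin²(nπx/a) dx = a²/4, ∫x²·sin²(nπx/a) dx = a³·(1/6 − 1/(4n²π²)); higher powers xᵏ the same way, integrating xᵏ·cos(2nπx/a) by parts.
State is unnormalized: ∫|φ|² dx = 3.2250, and ∫φ*·x²·φ dx = 43.023, so ⟨x²⟩ = 43.023 / 3.2250.
⟨x²⟩ = 13.341.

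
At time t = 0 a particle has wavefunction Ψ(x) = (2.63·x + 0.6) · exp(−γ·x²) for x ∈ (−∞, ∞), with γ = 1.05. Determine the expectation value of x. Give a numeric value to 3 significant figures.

⟨x⟩ = ∫ x·|Ψ|² dx / ∫|Ψ|² dx (integrals over the domain).
Expand each integrand as polynomial × e^(−2γx²) and use ∫x^(2j)·e^(−2γx²) dx = (2j−1)!!/(4γ)^j · √(π/(2γ)), odd powers → 0; here √(π/(2γ)) = 1.2231.
State is unnormalized: ∫|Ψ|² dx = 2.4546, and ∫Ψ*·x·Ψ dx = 0.91908, so ⟨x⟩ = 0.91908 / 2.4546.
⟨x⟩ = 0.37443.

0.374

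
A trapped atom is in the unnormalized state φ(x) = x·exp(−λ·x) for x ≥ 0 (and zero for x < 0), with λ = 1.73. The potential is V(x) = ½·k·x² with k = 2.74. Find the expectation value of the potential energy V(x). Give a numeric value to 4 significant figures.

1.373

⟨V⟩ = ∫ V(x)·|φ|² dx / ∫|φ|² dx.
Every integrand reduces to terms xʲ·e^(−2λx) on [0, ∞); use ∫₀^∞ xʲ·e^(−2λx) dx = j!/(2λ)^(j+1).
State is unnormalized: ∫|φ|² dx = 0.048284, and ∫φ*·V(x)·φ dx = 0.066306, so ⟨V⟩ = 0.066306 / 0.048284.
⟨V⟩ = 1.3733.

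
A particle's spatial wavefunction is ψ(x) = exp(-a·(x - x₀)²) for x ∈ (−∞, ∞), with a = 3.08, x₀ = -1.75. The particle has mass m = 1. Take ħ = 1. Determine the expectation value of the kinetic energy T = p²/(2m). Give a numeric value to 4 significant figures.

T = −(ħ²/2m) d²/dx², so ⟨T⟩ = −(ħ²/2m) ∫ ψ*·ψ'' dx / ∫|ψ|² dx; with m = 1.
Gaussian moments (u = x − x₀): ∫u^(2j)·e^(−2au²) du = (2j−1)!!/(4a)^j · √(π/(2a)), odd powers integrate to 0; here √(π/(2a)) = 0.71414. Derivatives: d/dx e^(−au²) = −2au·e^(−au²), d²/dx² e^(−au²) = (4a²u² − 2a)·e^(−au²).
State is unnormalized: ∫|ψ|² dx = 0.71414, and ∫ψ*·(−ħ²/2m · ψ'') dx = 1.0998, so ⟨T⟩ = 1.0998 / 0.71414.
⟨T⟩ = 1.5400.

1.540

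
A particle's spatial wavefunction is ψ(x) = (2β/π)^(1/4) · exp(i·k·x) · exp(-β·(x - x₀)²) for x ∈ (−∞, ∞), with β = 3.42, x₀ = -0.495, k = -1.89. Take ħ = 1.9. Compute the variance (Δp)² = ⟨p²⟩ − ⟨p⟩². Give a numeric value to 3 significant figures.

Compute ⟨p⟩ and ⟨p²⟩ separately; (Δp)² = ⟨p²⟩ − ⟨p⟩².
Gaussian moments (u = x − x₀): ∫u^(2j)·e^(−2βu²) du = (2j−1)!!/(4β)^j · √(π/(2β)), odd powers integrate to 0; here √(π/(2β)) = 0.67771. Derivatives: ψ′ = (ik − 2βu)·ψ, ψ″ = ((ik − 2βu)² − 2β)·ψ; the odd-in-u pieces drop out.
⟨p⟩ = -3.5910 and ⟨p²⟩ = 25.241.
(Δp)² = 25.241 − (-3.5910)² = 12.346.

12.3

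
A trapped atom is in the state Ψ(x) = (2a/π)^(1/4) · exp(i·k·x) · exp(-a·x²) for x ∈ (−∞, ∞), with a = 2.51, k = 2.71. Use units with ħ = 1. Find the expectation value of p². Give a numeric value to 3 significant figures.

9.85

p² Ψ = −ħ² d²Ψ/dx²; ⟨p²⟩ = −ħ² ∫ Ψ*·Ψ'' dx.
Gaussian moments: ∫x^(2j)·e^(−2ax²) dx = (2j−1)!!/(4a)^j · √(π/(2a)), odd powers integrate to 0; here √(π/(2a)) = 0.79108. Derivatives: Ψ′ = (ik − 2ax)·Ψ, Ψ″ = ((ik − 2ax)² − 2a)·Ψ; the odd-in-x pieces drop out.
⟨p²⟩ = 9.8541.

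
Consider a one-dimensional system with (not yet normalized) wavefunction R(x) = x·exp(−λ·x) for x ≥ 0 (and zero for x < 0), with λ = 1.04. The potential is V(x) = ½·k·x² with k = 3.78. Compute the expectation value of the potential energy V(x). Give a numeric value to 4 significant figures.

⟨V⟩ = ∫ V(x)·|R|² dx / ∫|R|² dx.
Every integrand reduces to terms xʲ·e^(−2λx) on [0, ∞); use ∫₀^∞ xʲ·e^(−2λx) dx = j!/(2λ)^(j+1).
State is unnormalized: ∫|R|² dx = 0.22225, and ∫R*·V(x)·R dx = 1.1651, so ⟨V⟩ = 1.1651 / 0.22225.
⟨V⟩ = 5.2422.

5.242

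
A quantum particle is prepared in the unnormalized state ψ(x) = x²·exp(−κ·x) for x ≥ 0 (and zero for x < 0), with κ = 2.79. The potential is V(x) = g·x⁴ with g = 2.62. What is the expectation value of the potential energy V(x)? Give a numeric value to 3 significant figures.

⟨V⟩ = ∫ V(x)·|ψ|² dx / ∫|ψ|² dx.
Every integrand reduces to terms xʲ·e^(−2κx) on [0, ∞); use ∫₀^∞ xʲ·e^(−2κx) dx = j!/(2κ)^(j+1).
State is unnormalized: ∫|ψ|² dx = 0.0044365, and ∫ψ*·V(x)·ψ dx = 0.020143, so ⟨V⟩ = 0.020143 / 0.0044365.
⟨V⟩ = 4.5402.

4.54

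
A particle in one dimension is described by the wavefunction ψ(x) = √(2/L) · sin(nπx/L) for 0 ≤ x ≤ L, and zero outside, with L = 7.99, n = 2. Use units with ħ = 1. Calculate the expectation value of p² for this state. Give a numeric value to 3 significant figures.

0.618

p² ψ = −ħ² d²ψ/dx²; ⟨p²⟩ = −ħ² ∫ ψ*·ψ'' dx.
d/dx sin(nπx/L) = (nπ/L)·cos(nπx/L) and d²/dx² sin(nπx/L) = −(nπ/L)²·sin(nπx/L); on 0 ≤ x ≤ L, ∫sin²(nπx/L) dx = L/2 and ∫sin(nπx/L)·cos(nπx/L) dx = 0.
⟨p²⟩ = 0.61840.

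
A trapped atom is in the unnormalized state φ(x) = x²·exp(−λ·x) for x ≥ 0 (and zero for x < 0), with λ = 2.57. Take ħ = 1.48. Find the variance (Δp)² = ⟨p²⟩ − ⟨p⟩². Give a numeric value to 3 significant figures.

4.82

Compute ⟨p⟩ and ⟨p²⟩ separately; (Δp)² = ⟨p²⟩ − ⟨p⟩².
Differentiate x²·exp(−λ·x) with the product rule; every integrand then reduces to terms xʲ·e^(−2λx) on [0, ∞), with ∫₀^∞ xʲ·e^(−2λx) dx = j!/(2λ)^(j+1).
Normalization: ∫|φ|² dx = 0.0066895.
⟨p⟩ = 0.0000 and ⟨p²⟩ = 4.8225.
(Δp)² = 4.8225 − (0.0000)² = 4.8225.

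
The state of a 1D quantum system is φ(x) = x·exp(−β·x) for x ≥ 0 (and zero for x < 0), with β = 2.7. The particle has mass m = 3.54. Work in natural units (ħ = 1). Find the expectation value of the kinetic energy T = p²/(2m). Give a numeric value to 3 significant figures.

1.03

T = −(ħ²/2m) d²/dx², so ⟨T⟩ = −(ħ²/2m) ∫ φ*·φ'' dx / ∫|φ|² dx; with m = 3.54.
Differentiate x·exp(−β·x) with the product rule; every integrand then reduces to terms xʲ·e^(−2βx) on [0, ∞), with ∫₀^∞ xʲ·e^(−2βx) dx = j!/(2β)^(j+1).
State is unnormalized: ∫|φ|² dx = 0.012701, and ∫φ*·(−ħ²/2m · φ'') dx = 0.013078, so ⟨T⟩ = 0.013078 / 0.012701.
⟨T⟩ = 1.0297.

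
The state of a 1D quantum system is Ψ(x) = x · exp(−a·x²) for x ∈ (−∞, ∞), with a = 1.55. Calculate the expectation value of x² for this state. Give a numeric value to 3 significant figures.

0.484

⟨x²⟩ = ∫ x²·|Ψ|² dx / ∫|Ψ|² dx (integrals over the domain).
Expand each integrand as polynomial × e^(−2ax²) and use ∫x^(2j)·e^(−2ax²) dx = (2j−1)!!/(4a)^j · √(π/(2a)), odd powers → 0; here √(π/(2a)) = 1.0067.
State is unnormalized: ∫|Ψ|² dx = 0.16237, and ∫Ψ*·x²·Ψ dx = 0.078566, so ⟨x²⟩ = 0.078566 / 0.16237.
⟨x²⟩ = 0.48387.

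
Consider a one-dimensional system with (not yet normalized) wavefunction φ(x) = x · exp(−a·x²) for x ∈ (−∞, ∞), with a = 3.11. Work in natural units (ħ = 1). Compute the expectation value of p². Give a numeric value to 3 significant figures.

9.33

p² φ = −ħ² d²φ/dx²; ⟨p²⟩ = −ħ² ∫ φ*·φ'' dx / ∫|φ|² dx.
Expand each integrand as polynomial × e^(−2ax²) and use ∫x^(2j)·e^(−2ax²) dx = (2j−1)!!/(4a)^j · √(π/(2a)), odd powers → 0; here √(π/(2a)) = 0.71069. Differentiate with the product rule, d/dx e^(−ax²) = −2ax·e^(−ax²).
State is unnormalized: ∫|φ|² dx = 0.057129, and ∫φ*·(−ħ² φ'') dx = 0.53302, so ⟨p²⟩ = 0.53302 / 0.057129.
⟨p²⟩ = 9.3300.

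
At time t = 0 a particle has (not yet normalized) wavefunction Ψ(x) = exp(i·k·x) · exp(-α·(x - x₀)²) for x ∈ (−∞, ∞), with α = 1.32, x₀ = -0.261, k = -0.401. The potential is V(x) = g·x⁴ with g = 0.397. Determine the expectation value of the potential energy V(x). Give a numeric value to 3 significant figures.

⟨V⟩ = ∫ V(x)·|Ψ|² dx / ∫|Ψ|² dx.
Gaussian moments (u = x − x₀): ∫u^(2j)·e^(−2αu²) du = (2j−1)!!/(4α)^j · √(π/(2α)), odd powers integrate to 0; here √(π/(2α)) = 1.0909.
State is unnormalized: ∫|Ψ|² dx = 1.0909, and ∫Ψ*·V(x)·Ψ dx = 0.082137, so ⟨V⟩ = 0.082137 / 1.0909.
⟨V⟩ = 0.075295.

0.0753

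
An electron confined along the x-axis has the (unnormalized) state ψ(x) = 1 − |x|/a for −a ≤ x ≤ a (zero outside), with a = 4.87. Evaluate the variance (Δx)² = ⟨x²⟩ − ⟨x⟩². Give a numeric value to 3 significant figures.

2.37

Compute ⟨x⟩ and ⟨x²⟩ separately, then (Δx)² = ⟨x²⟩ − ⟨x⟩².
ψ is even, so ∫ over [−a, a] = 2∫₀ᵃ with ψ = 1 − x/a there: ∫₀ᵃ (1 − x/a)² dx = a/3, ∫₀ᵃ x²(1 − x/a)² dx = a³/30, ∫₀ᵃ x⁴(1 − x/a)² dx = a⁵/105.
Normalization: ∫|ψ|² dx = 3.2467.
⟨x⟩ = 0.0000 and ⟨x²⟩ = 2.3717.
(Δx)² = 2.3717 − (0.0000)² = 2.3717.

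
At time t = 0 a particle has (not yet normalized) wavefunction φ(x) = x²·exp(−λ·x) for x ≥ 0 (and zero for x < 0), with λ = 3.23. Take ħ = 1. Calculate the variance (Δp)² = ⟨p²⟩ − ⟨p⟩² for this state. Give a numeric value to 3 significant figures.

3.48

Compute ⟨p⟩ and ⟨p²⟩ separately; (Δp)² = ⟨p²⟩ − ⟨p⟩².
Differentiate x²·exp(−λ·x) with the product rule; every integrand then reduces to terms xʲ·e^(−2λx) on [0, ∞), with ∫₀^∞ xʲ·e^(−2λx) dx = j!/(2λ)^(j+1).
Normalization: ∫|φ|² dx = 0.0021333.
⟨p⟩ = 0.0000 and ⟨p²⟩ = 3.4776.
(Δp)² = 3.4776 − (0.0000)² = 3.4776.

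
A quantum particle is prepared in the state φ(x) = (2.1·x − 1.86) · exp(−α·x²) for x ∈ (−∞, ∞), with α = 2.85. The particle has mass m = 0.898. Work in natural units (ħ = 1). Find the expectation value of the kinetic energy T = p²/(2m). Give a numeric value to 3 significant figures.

1.91

T = −(ħ²/2m) d²/dx², so ⟨T⟩ = −(ħ²/2m) ∫ φ*·φ'' dx / ∫|φ|² dx; with m = 0.898.
Expand each integrand as polynomial × e^(−2αx²) and use ∫x^(2j)·e^(−2αx²) dx = (2j−1)!!/(4α)^j · √(π/(2α)), odd powers → 0; here √(π/(2α)) = 0.74240. Differentiate with the product rule, d/dx e^(−αx²) = −2αx·e^(−αx²).
State is unnormalized: ∫|φ|² dx = 2.8556, and ∫φ*·(−ħ²/2m · φ'') dx = 5.4429, so ⟨T⟩ = 5.4429 / 2.8556.
⟨T⟩ = 1.9060.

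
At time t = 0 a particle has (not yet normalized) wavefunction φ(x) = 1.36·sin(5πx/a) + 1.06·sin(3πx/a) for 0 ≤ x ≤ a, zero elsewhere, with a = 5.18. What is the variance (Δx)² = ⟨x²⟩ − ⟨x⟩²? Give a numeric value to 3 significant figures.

3.38

Compute ⟨x⟩ and ⟨x²⟩ separately, then (Δx)² = ⟨x²⟩ − ⟨x⟩².
On 0 ≤ x ≤ a (j ≠ l): ∫sin²(jπx/a) dx = a/2, ∫sin(jπx/a)·sin(lπx/a) dx = 0; diagonal moments ∫x·sin²(jπx/a) dx = a²/4, ∫x²·sin²(jπx/a) dx = a³·(1/6 − 1/(4j²π²)); cross terms ∫x·sin(jπx/a)·sin(lπx/a) dx = 0 for j + l even and −4jla²/(π²(j² − l²)²) for j + l odd, ∫x²·sin(jπx/a)·sin(lπx/a) dx = (−1)^(j+l)·4jla³/(π²(j² − l²)²); higher powers the same way via product-to-sum and parts.
Normalization: ∫|φ|² dx = 7.7006.
⟨x⟩ = 2.5900 and ⟨x²⟩ = 10.089.
(Δx)² = 10.089 − (2.5900)² = 3.3809.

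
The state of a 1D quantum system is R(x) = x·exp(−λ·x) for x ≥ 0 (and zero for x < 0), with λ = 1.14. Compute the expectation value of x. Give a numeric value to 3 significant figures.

1.32

⟨x⟩ = ∫ x·|R|² dx / ∫|R|² dx (integrals over the domain).
Every integrand reduces to terms xʲ·e^(−2λx) on [0, ∞); use ∫₀^∞ xʲ·e^(−2λx) dx = j!/(2λ)^(j+1).
State is unnormalized: ∫|R|² dx = 0.16874, and ∫R*·x·R dx = 0.22203, so ⟨x⟩ = 0.22203 / 0.16874.
⟨x⟩ = 1.3158.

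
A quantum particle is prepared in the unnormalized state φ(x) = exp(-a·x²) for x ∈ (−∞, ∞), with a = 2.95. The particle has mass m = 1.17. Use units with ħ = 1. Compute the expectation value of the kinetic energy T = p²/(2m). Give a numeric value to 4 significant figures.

T = −(ħ²/2m) d²/dx², so ⟨T⟩ = −(ħ²/2m) ∫ φ*·φ'' dx / ∫|φ|² dx; with m = 1.17.
Gaussian moments: ∫x^(2j)·e^(−2ax²) dx = (2j−1)!!/(4a)^j · √(π/(2a)), odd powers integrate to 0; here √(π/(2a)) = 0.72971. Derivatives: d/dx e^(−ax²) = −2ax·e^(−ax²), d²/dx² e^(−ax²) = (4a²x² − 2a)·e^(−ax²).
State is unnormalized: ∫|φ|² dx = 0.72971, and ∫φ*·(−ħ²/2m · φ'') dx = 0.91993, so ⟨T⟩ = 0.91993 / 0.72971.
⟨T⟩ = 1.2607.

1.261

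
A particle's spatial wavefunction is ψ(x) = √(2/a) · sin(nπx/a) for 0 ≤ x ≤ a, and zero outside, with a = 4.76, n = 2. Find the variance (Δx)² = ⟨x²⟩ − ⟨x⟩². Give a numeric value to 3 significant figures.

1.60

Compute ⟨x⟩ and ⟨x²⟩ separately, then (Δx)² = ⟨x²⟩ − ⟨x⟩².
With sin²θ = (1 − cos2θ)/2 on 0 ≤ x ≤ a: ∫sin²(nπx/a) dx = a/2, ∫x·sin²(nπx/a) dx = a²/4, ∫x²·sin²(nπx/a) dx = a³·(1/6 − 1/(4n²π²)); higher powers xᵏ the same way, integrating xᵏ·cos(2nπx/a) by parts.
⟨x⟩ = 2.3800 and ⟨x²⟩ = 7.2656.
(Δx)² = 7.2656 − (2.3800)² = 1.6012.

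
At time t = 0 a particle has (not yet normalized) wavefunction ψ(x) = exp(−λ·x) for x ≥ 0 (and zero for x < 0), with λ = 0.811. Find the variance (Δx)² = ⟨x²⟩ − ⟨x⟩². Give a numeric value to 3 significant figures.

Compute ⟨x⟩ and ⟨x²⟩ separately, then (Δx)² = ⟨x²⟩ − ⟨x⟩².
Every integrand reduces to terms xʲ·e^(−2λx) on [0, ∞); use ∫₀^∞ xʲ·e^(−2λx) dx = j!/(2λ)^(j+1).
Normalization: ∫|ψ|² dx = 0.61652.
⟨x⟩ = 0.61652 and ⟨x²⟩ = 0.76020.
(Δx)² = 0.76020 − (0.61652)² = 0.38010.

0.380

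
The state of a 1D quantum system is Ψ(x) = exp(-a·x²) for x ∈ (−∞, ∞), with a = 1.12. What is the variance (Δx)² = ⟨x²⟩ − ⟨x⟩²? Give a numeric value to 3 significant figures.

Compute ⟨x⟩ and ⟨x²⟩ separately, then (Δx)² = ⟨x²⟩ − ⟨x⟩².
Gaussian moments: ∫x^(2j)·e^(−2ax²) dx = (2j−1)!!/(4a)^j · √(π/(2a)), odd powers integrate to 0; here √(π/(2a)) = 1.1843.
Normalization: ∫|Ψ|² dx = 1.1843.
⟨x⟩ = 0.0000 and ⟨x²⟩ = 0.22321.
(Δx)² = 0.22321 − (0.0000)² = 0.22321.

0.223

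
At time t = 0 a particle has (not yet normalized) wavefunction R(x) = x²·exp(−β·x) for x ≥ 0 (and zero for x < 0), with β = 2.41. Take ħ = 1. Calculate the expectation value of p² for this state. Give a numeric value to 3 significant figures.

1.94

p² R = −ħ² d²R/dx²; ⟨p²⟩ = −ħ² ∫ R*·R'' dx / ∫|R|² dx.
Differentiate x²·exp(−β·x) with the product rule; every integrand then reduces to terms xʲ·e^(−2βx) on [0, ∞), with ∫₀^∞ xʲ·e^(−2βx) dx = j!/(2β)^(j+1).
State is unnormalized: ∫|R|² dx = 0.0092252, and ∫R*·(−ħ² R'') dx = 0.017860, so ⟨p²⟩ = 0.017860 / 0.0092252.
⟨p²⟩ = 1.9360.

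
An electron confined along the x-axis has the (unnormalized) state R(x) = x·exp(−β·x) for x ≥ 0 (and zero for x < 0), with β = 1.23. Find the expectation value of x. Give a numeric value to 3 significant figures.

1.22

⟨x⟩ = ∫ x·|R|² dx / ∫|R|² dx (integrals over the domain).
Every integrand reduces to terms xʲ·e^(−2βx) on [0, ∞); use ∫₀^∞ xʲ·e^(−2βx) dx = j!/(2β)^(j+1).
State is unnormalized: ∫|R|² dx = 0.13435, and ∫R*·x·R dx = 0.16384, so ⟨x⟩ = 0.16384 / 0.13435.
⟨x⟩ = 1.2195.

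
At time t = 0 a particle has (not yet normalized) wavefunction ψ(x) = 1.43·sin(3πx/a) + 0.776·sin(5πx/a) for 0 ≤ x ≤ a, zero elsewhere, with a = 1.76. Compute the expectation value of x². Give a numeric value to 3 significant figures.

1.14

⟨x²⟩ = ∫ x²·|ψ|² dx / ∫|ψ|² dx (integrals over the domain).
On 0 ≤ x ≤ a (j ≠ l): ∫sin²(jπx/a) dx = a/2, ∫sin(jπx/a)·sin(lπx/a) dx = 0; diagonal moments ∫x·sin²(jπx/a) dx = a²/4, ∫x²·sin²(jπx/a) dx = a³·(1/6 − 1/(4j²π²)); cross terms ∫x·sin(jπx/a)·sin(lπx/a) dx = 0 for j + l even and −4jla²/(π²(j² − l²)²) for j + l odd, ∫x²·sin(jπx/a)·sin(lπx/a) dx = (−1)^(j+l)·4jla³/(π²(j² − l²)²); higher powers the same way via product-to-sum and parts.
State is unnormalized: ∫|ψ|² dx = 2.3294, and ∫ψ*·x²·ψ dx = 2.6578, so ⟨x²⟩ = 2.6578 / 2.3294.
⟨x²⟩ = 1.1410.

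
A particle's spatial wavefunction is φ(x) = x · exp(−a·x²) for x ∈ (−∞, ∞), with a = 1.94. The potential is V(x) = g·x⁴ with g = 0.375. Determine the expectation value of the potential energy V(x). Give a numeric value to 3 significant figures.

0.0934

⟨V⟩ = ∫ V(x)·|φ|² dx / ∫|φ|² dx.
Expand each integrand as polynomial × e^(−2ax²) and use ∫x^(2j)·e^(−2ax²) dx = (2j−1)!!/(4a)^j · √(π/(2a)), odd powers → 0; here √(π/(2a)) = 0.89983.
State is unnormalized: ∫|φ|² dx = 0.11596, and ∫φ*·V(x)·φ dx = 0.010832, so ⟨V⟩ = 0.010832 / 0.11596.
⟨V⟩ = 0.093411.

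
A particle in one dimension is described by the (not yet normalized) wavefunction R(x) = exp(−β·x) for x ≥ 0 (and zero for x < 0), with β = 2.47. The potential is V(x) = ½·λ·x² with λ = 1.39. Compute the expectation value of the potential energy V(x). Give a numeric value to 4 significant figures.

0.05696

⟨V⟩ = ∫ V(x)·|R|² dx / ∫|R|² dx.
Every integrand reduces to terms xʲ·e^(−2βx) on [0, ∞); use ∫₀^∞ xʲ·e^(−2βx) dx = j!/(2β)^(j+1).
State is unnormalized: ∫|R|² dx = 0.20243, and ∫R*·V(x)·R dx = 0.011530, so ⟨V⟩ = 0.011530 / 0.20243.
⟨V⟩ = 0.056959.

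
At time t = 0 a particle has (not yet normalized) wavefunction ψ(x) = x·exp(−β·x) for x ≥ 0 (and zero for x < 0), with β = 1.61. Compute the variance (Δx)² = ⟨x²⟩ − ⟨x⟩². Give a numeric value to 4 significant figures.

Compute ⟨x⟩ and ⟨x²⟩ separately, then (Δx)² = ⟨x²⟩ − ⟨x⟩².
Every integrand reduces to terms xʲ·e^(−2βx) on [0, ∞); use ∫₀^∞ xʲ·e^(−2βx) dx = j!/(2β)^(j+1).
Normalization: ∫|ψ|² dx = 0.059905.
⟨x⟩ = 0.93168 and ⟨x²⟩ = 1.1574.
(Δx)² = 1.1574 − (0.93168)² = 0.28934.

0.2893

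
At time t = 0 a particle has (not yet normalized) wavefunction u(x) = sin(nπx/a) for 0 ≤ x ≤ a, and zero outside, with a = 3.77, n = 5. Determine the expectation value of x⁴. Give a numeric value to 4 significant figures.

⟨x⁴⟩ = ∫ x⁴·|u|² dx / ∫|u|² dx (integrals over the domain).
With sin²θ = (1 − cos2θ)/2 on 0 ≤ x ≤ a: ∫sin²(nπx/a) dx = a/2, ∫x·sin²(nπx/a) dx = a²/4, ∫x²·sin²(nπx/a) dx = a³·(1/6 − 1/(4n²π²)); higher powers xᵏ the same way, integrating xᵏ·cos(2nπx/a) by parts.
State is unnormalized: ∫|u|² dx = 1.8850, and ∫u*·x⁴·u dx = 74.623, so ⟨x⁴⟩ = 74.623 / 1.8850.
⟨x⁴⟩ = 39.588.

39.59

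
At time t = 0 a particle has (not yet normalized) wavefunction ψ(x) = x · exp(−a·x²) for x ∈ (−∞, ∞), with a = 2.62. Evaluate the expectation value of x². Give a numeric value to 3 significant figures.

⟨x²⟩ = ∫ x²·|ψ|² dx / ∫|ψ|² dx (integrals over the domain).
Expand each integrand as polynomial × e^(−2ax²) and use ∫x^(2j)·e^(−2ax²) dx = (2j−1)!!/(4a)^j · √(π/(2a)), odd powers → 0; here √(π/(2a)) = 0.77430.
State is unnormalized: ∫|ψ|² dx = 0.073884, and ∫ψ*·x²·ψ dx = 0.021150, so ⟨x²⟩ = 0.021150 / 0.073884.
⟨x²⟩ = 0.28626.

0.286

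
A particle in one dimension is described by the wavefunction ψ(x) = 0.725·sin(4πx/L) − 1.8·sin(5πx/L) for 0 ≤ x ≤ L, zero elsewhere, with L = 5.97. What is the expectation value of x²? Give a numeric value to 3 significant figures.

16.7

⟨x²⟩ = ∫ x²·|ψ|² dx / ∫|ψ|² dx (integrals over the domain).
On 0 ≤ x ≤ L (j ≠ l): ∫sin²(jπx/L) dx = L/2, ∫sin(jπx/L)·sin(lπx/L) dx = 0; diagonal moments ∫x·sin²(jπx/L) dx = L²/4, ∫x²·sin²(jπx/L) dx = L³·(1/6 − 1/(4j²π²)); cross terms ∫x·sin(jπx/L)·sin(lπx/L) dx = 0 for j + l even and −4jlL²/(π²(j² − l²)²) for j + l odd, ∫x²·sin(jπx/L)·sin(lπx/L) dx = (−1)^(j+l)·4jlL³/(π²(j² − l²)²); higher powers the same way via product-to-sum and parts.
State is unnormalized: ∫|ψ|² dx = 11.240, and ∫ψ*·x²·ψ dx = 188.24, so ⟨x²⟩ = 188.24 / 11.240.
⟨x²⟩ = 16.747.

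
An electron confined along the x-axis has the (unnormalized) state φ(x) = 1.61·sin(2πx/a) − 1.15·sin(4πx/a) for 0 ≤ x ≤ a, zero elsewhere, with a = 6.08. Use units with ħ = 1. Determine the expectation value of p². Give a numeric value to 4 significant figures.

2.150

p² φ = −ħ² d²φ/dx²; ⟨p²⟩ = −ħ² ∫ φ*·φ'' dx / ∫|φ|² dx.
d²/dx² sin(jπx/a) = −(jπ/a)²·sin(jπx/a); on 0 ≤ x ≤ a, ∫sin²(jπx/a) dx = a/2 and ∫sin(jπx/a)·sin(lπx/a) dx = 0 for j ≠ l, so only diagonal terms survive in ∫|φ|² and ∫φ·φ″; ∫φ·φ′ dx = [φ²/2] between the walls = 0.
State is unnormalized: ∫|φ|² dx = 11.900, and ∫φ*·(−ħ² φ'') dx = 25.590, so ⟨p²⟩ = 25.590 / 11.900.
⟨p²⟩ = 2.1503.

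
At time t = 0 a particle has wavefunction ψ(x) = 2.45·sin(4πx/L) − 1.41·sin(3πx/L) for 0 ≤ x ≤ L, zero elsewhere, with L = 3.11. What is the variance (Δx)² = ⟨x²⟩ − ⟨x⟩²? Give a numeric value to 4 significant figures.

0.4845

Compute ⟨x⟩ and ⟨x²⟩ separately, then (Δx)² = ⟨x²⟩ − ⟨x⟩².
On 0 ≤ x ≤ L (j ≠ l): ∫sin²(jπx/L) dx = L/2, ∫sin(jπx/L)·sin(lπx/L) dx = 0; diagonal moments ∫x·sin²(jπx/L) dx = L²/4, ∫x²·sin²(jπx/L) dx = L³·(1/6 − 1/(4j²π²)); cross terms ∫x·sin(jπx/L)·sin(lπx/L) dx = 0 for j + l even and −4jlL²/(π²(j² − l²)²) for j + l odd, ∫x²·sin(jπx/L)·sin(lπx/L) dx = (−1)^(j+l)·4jlL³/(π²(j² − l²)²); higher powers the same way via product-to-sum and parts.
Normalization: ∫|ψ|² dx = 12.425.
⟨x⟩ = 2.0888 and ⟨x²⟩ = 4.8476.
(Δx)² = 4.8476 − (2.0888)² = 0.48452.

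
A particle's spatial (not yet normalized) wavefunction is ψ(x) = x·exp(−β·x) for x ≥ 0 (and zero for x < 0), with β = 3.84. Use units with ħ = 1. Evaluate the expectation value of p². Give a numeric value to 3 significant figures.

14.7

p² ψ = −ħ² d²ψ/dx²; ⟨p²⟩ = −ħ² ∫ ψ*·ψ'' dx / ∫|ψ|² dx.
Differentiate x·exp(−β·x) with the product rule; every integrand then reduces to terms xʲ·e^(−2βx) on [0, ∞), with ∫₀^∞ xʲ·e^(−2βx) dx = j!/(2β)^(j+1).
State is unnormalized: ∫|ψ|² dx = 0.0044152, and ∫ψ*·(−ħ² ψ'') dx = 0.065104, so ⟨p²⟩ = 0.065104 / 0.0044152.
⟨p²⟩ = 14.746.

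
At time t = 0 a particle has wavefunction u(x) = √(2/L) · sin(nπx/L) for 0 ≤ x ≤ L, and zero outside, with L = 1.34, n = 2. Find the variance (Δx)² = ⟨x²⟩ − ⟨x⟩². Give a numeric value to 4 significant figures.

0.1269

Compute ⟨x⟩ and ⟨x²⟩ separately, then (Δx)² = ⟨x²⟩ − ⟨x⟩².
With sin²θ = (1 − cos2θ)/2 on 0 ≤ x ≤ L: ∫sin²(nπx/L) dx = L/2, ∫x·sin²(nπx/L) dx = L²/4, ∫x²·sin²(nπx/L) dx = L³·(1/6 − 1/(4n²π²)); higher powers xᵏ the same way, integrating xᵏ·cos(2nπx/L) by parts.
⟨x⟩ = 0.67000 and ⟨x²⟩ = 0.57579.
(Δx)² = 0.57579 − (0.67000)² = 0.12689.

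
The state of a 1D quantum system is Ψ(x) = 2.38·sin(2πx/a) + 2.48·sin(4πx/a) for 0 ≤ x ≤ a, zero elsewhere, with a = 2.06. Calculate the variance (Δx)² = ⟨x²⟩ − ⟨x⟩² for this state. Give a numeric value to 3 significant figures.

0.512

Compute ⟨x⟩ and ⟨x²⟩ separately, then (Δx)² = ⟨x²⟩ − ⟨x⟩².
On 0 ≤ x ≤ a (j ≠ l): ∫sin²(jπx/a) dx = a/2, ∫sin(jπx/a)·sin(lπx/a) dx = 0; diagonal moments ∫x·sin²(jπx/a) dx = a²/4, ∫x²·sin²(jπx/a) dx = a³·(1/6 − 1/(4j²π²)); cross terms ∫x·sin(jπx/a)·sin(lπx/a) dx = 0 for j + l even and −4jla²/(π²(j² − l²)²) for j + l odd, ∫x²·sin(jπx/a)·sin(lπx/a) dx = (−1)^(j+l)·4jla³/(π²(j² − l²)²); higher powers the same way via product-to-sum and parts.
Normalization: ∫|Ψ|² dx = 12.169.
⟨x⟩ = 1.0300 and ⟨x²⟩ = 1.5727.
(Δx)² = 1.5727 − (1.0300)² = 0.51181.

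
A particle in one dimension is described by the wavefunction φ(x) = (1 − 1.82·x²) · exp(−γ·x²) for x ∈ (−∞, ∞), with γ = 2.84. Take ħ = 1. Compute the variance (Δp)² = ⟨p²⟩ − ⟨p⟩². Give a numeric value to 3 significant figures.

Compute ⟨p⟩ and ⟨p²⟩ separately; (Δp)² = ⟨p²⟩ − ⟨p⟩².
Expand each integrand as polynomial × e^(−2γx²) and use ∫x^(2j)·e^(−2γx²) dx = (2j−1)!!/(4γ)^j · √(π/(2γ)), odd powers → 0; here √(π/(2γ)) = 0.74371. Differentiate with the product rule, d/dx e^(−γx²) = −2γx·e^(−γx²).
Normalization: ∫|φ|² dx = 0.56267.
⟨p⟩ = 0.0000 and ⟨p²⟩ = 5.6310.
(Δp)² = 5.6310 − (0.0000)² = 5.6310.

5.63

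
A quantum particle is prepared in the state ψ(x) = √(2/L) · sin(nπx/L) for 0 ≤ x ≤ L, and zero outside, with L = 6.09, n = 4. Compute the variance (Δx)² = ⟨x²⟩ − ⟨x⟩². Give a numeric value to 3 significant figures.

Compute ⟨x⟩ and ⟨x²⟩ separately, then (Δx)² = ⟨x²⟩ − ⟨x⟩².
With sin²θ = (1 − cos2θ)/2 on 0 ≤ x ≤ L: ∫sin²(nπx/L) dx = L/2, ∫x·sin²(nπx/L) dx = L²/4, ∫x²·sin²(nπx/L) dx = L³·(1/6 − 1/(4n²π²)); higher powers xᵏ the same way, integrating xᵏ·cos(2nπx/L) by parts.
⟨x⟩ = 3.0450 and ⟨x²⟩ = 12.245.
(Δx)² = 12.245 − (3.0450)² = 2.9732.

2.97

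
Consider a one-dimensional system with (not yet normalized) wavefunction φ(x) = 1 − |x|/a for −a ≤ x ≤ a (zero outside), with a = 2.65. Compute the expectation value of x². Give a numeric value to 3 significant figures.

⟨x²⟩ = ∫ x²·|φ|² dx / ∫|φ|² dx (integrals over the domain).
φ is even, so ∫ over [−a, a] = 2∫₀ᵃ with φ = 1 − x/a there: ∫₀ᵃ (1 − x/a)² dx = a/3, ∫₀ᵃ x²(1 − x/a)² dx = a³/30, ∫₀ᵃ x⁴(1 − x/a)² dx = a⁵/105.
State is unnormalized: ∫|φ|² dx = 1.7667, and ∫φ*·x²·φ dx = 1.2406, so ⟨x²⟩ = 1.2406 / 1.7667.
⟨x²⟩ = 0.70225.

0.702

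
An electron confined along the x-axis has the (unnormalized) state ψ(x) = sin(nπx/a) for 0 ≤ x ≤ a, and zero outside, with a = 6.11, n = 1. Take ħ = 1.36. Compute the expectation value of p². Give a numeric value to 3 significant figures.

0.489

p² ψ = −ħ² d²ψ/dx²; ⟨p²⟩ = −ħ² ∫ ψ*·ψ'' dx / ∫|ψ|² dx.
d/dx sin(nπx/a) = (nπ/a)·cos(nπx/a) and d²/dx² sin(nπx/a) = −(nπ/a)²·sin(nπx/a); on 0 ≤ x ≤ a, ∫sin²(nπx/a) dx = a/2 and ∫sin(nπx/a)·cos(nπx/a) dx = 0.
State is unnormalized: ∫|ψ|² dx = 3.0550, and ∫ψ*·(−ħ² ψ'') dx = 1.4938, so ⟨p²⟩ = 1.4938 / 3.0550.
⟨p²⟩ = 0.48898.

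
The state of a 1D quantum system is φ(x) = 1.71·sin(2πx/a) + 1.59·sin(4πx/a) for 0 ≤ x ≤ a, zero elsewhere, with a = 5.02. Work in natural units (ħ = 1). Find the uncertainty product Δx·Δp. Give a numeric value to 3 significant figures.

Δx = √(⟨x²⟩−⟨x⟩²), Δp = √(⟨p²⟩−⟨p⟩²).
On 0 ≤ x ≤ a (j ≠ l): ∫sin²(jπx/a) dx = a/2, ∫sin(jπx/a)·sin(lπx/a) dx = 0; diagonal moments ∫x·sin²(jπx/a) dx = a²/4, ∫x²·sin²(jπx/a) dx = a³·(1/6 − 1/(4j²π²)); cross terms ∫x·sin(jπx/a)·sin(lπx/a) dx = 0 for j + l even and −4jla²/(π²(j² − l²)²) for j + l odd, ∫x²·sin(jπx/a)·sin(lπx/a) dx = (−1)^(j+l)·4jla³/(π²(j² − l²)²); higher powers the same way via product-to-sum and parts. d²/dx² sin(jπx/a) = −(jπ/a)²·sin(jπx/a); on 0 ≤ x ≤ a, ∫sin²(jπx/a) dx = a/2 and ∫sin(jπx/a)·sin(lπx/a) dx = 0 for j ≠ l, so only diagonal terms survive in ∫|φ|² and ∫φ·φ″; ∫φ·φ′ dx = [φ²/2] between the walls = 0.
Normalization: ∫|φ|² dx = 13.685.
⟨x⟩ = 2.5100, ⟨x²⟩ = 9.3238 ⇒ Δx = 1.7389.
⟨p⟩ = 0.0000, ⟨p²⟩ = 3.7458 ⇒ Δp = 1.9354.
Δx·Δp = 3.3654.

3.37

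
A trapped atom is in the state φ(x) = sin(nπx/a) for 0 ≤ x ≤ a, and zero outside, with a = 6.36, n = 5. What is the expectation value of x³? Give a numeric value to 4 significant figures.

⟨x³⟩ = ∫ x³·|φ|² dx / ∫|φ|² dx (integrals over the domain).
With sin²θ = (1 − cos2θ)/2 on 0 ≤ x ≤ a: ∫sin²(nπx/a) dx = a/2, ∫x·sin²(nπx/a) dx = a²/4, ∫x²·sin²(nπx/a) dx = a³·(1/6 − 1/(4n²π²)); higher powers xᵏ the same way, integrating xᵏ·cos(2nπx/a) by parts.
State is unnormalized: ∫|φ|² dx = 3.1800, and ∫φ*·x³·φ dx = 202.03, so ⟨x³⟩ = 202.03 / 3.1800.
⟨x³⟩ = 63.533.

63.53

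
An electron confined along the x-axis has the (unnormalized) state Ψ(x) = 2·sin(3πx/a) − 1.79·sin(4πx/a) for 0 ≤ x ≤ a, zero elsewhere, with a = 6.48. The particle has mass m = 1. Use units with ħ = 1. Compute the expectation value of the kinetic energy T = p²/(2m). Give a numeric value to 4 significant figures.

T = −(ħ²/2m) d²/dx², so ⟨T⟩ = −(ħ²/2m) ∫ Ψ*·Ψ'' dx / ∫|Ψ|² dx; with m = 1.
d²/dx² sin(jπx/a) = −(jπ/a)²·sin(jπx/a); on 0 ≤ x ≤ a, ∫sin²(jπx/a) dx = a/2 and ∫sin(jπx/a)·sin(lπx/a) dx = 0 for j ≠ l, so only diagonal terms survive in ∫|Ψ|² and ∫Ψ·Ψ″; ∫Ψ·Ψ′ dx = [Ψ²/2] between the walls = 0.
State is unnormalized: ∫|Ψ|² dx = 23.341, and ∫Ψ*·(−ħ²/2m · Ψ'') dx = 33.228, so ⟨T⟩ = 33.228 / 23.341.
⟨T⟩ = 1.4236.

1.424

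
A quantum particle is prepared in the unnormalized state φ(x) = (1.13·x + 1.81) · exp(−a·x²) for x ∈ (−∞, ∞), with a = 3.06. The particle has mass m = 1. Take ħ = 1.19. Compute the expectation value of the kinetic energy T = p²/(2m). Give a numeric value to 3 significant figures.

T = −(ħ²/2m) d²/dx², so ⟨T⟩ = −(ħ²/2m) ∫ φ*·φ'' dx / ∫|φ|² dx; with m = 1.
Expand each integrand as polynomial × e^(−2ax²) and use ∫x^(2j)·e^(−2ax²) dx = (2j−1)!!/(4a)^j · √(π/(2a)), odd powers → 0; here √(π/(2a)) = 0.71647. Differentiate with the product rule, d/dx e^(−ax²) = −2ax·e^(−ax²).
State is unnormalized: ∫|φ|² dx = 2.4220, and ∫φ*·(−ħ²/2m · φ'') dx = 5.5714, so ⟨T⟩ = 5.5714 / 2.4220.
⟨T⟩ = 2.3004.

2.30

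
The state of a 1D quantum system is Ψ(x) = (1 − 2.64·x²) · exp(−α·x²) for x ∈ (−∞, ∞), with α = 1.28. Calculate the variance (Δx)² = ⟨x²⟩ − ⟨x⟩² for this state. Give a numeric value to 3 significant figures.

0.483

Compute ⟨x⟩ and ⟨x²⟩ separately, then (Δx)² = ⟨x²⟩ − ⟨x⟩².
Expand each integrand as polynomial × e^(−2αx²) and use ∫x^(2j)·e^(−2αx²) dx = (2j−1)!!/(4α)^j · √(π/(2α)), odd powers → 0; here √(π/(2α)) = 1.1078.
Normalization: ∫|Ψ|² dx = 0.84896.
⟨x⟩ = 0.0000 and ⟨x²⟩ = 0.48277.
(Δx)² = 0.48277 − (0.0000)² = 0.48277.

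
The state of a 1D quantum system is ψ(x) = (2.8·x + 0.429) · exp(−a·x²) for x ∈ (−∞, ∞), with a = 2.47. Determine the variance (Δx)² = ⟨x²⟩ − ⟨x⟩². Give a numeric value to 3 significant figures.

0.204

Compute ⟨x⟩ and ⟨x²⟩ separately, then (Δx)² = ⟨x²⟩ − ⟨x⟩².
Expand each integrand as polynomial × e^(−2ax²) and use ∫x^(2j)·e^(−2ax²) dx = (2j−1)!!/(4a)^j · √(π/(2a)), odd powers → 0; here √(π/(2a)) = 0.79746.
Normalization: ∫|ψ|² dx = 0.77957.
⟨x⟩ = 0.24874 and ⟨x²⟩ = 0.26553.
(Δx)² = 0.26553 − (0.24874)² = 0.20366.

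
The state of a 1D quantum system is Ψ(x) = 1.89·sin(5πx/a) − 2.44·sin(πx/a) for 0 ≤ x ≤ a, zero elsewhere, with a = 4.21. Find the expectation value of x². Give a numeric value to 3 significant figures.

⟨x²⟩ = ∫ x²·|Ψ|² dx / ∫|Ψ|² dx (integrals over the domain).
On 0 ≤ x ≤ a (j ≠ l): ∫sin²(jπx/a) dx = a/2, ∫sin(jπx/a)·sin(lπx/a) dx = 0; diagonal moments ∫x·sin²(jπx/a) dx = a²/4, ∫x²·sin²(jπx/a) dx = a³·(1/6 − 1/(4j²π²)); cross terms ∫x·sin(jπx/a)·sin(lπx/a) dx = 0 for j + l even and −4jla²/(π²(j² − l²)²) for j + l odd, ∫x²·sin(jπx/a)·sin(lπx/a) dx = (−1)^(j+l)·4jla³/(π²(j² − l²)²); higher powers the same way via product-to-sum and parts.
State is unnormalized: ∫|Ψ|² dx = 20.052, and ∫Ψ*·x²·Ψ dx = 104.52, so ⟨x²⟩ = 104.52 / 20.052.
⟨x²⟩ = 5.2126.

5.21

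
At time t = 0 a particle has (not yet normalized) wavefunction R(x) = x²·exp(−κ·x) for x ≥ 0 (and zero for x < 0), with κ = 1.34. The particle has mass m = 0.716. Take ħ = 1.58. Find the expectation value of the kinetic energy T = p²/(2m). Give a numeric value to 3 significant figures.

T = −(ħ²/2m) d²/dx², so ⟨T⟩ = −(ħ²/2m) ∫ R*·R'' dx / ∫|R|² dx; with m = 0.716.
Differentiate x²·exp(−κ·x) with the product rule; every integrand then reduces to terms xʲ·e^(−2κx) on [0, ∞), with ∫₀^∞ xʲ·e^(−2κx) dx = j!/(2κ)^(j+1).
State is unnormalized: ∫|R|² dx = 0.17360, and ∫R*·(−ħ²/2m · R'') dx = 0.18113, so ⟨T⟩ = 0.18113 / 0.17360.
⟨T⟩ = 1.0434.

1.04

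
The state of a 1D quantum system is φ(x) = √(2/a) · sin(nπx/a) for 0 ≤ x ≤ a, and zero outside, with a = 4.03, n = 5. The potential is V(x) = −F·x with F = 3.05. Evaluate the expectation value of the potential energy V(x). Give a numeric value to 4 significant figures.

-6.146

⟨V⟩ = ∫ V(x)·|φ|² dx.
With sin²θ = (1 − cos2θ)/2 on 0 ≤ x ≤ a: ∫sin²(nπx/a) dx = a/2, ∫x·sin²(nπx/a) dx = a²/4, ∫x²·sin²(nπx/a) dx = a³·(1/6 − 1/(4n²π²)); higher powers xᵏ the same way, integrating xᵏ·cos(2nπx/a) by parts.
⟨V⟩ = -6.1458.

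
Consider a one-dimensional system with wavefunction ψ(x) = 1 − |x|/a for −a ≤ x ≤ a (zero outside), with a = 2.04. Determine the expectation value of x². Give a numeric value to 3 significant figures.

0.416

⟨x²⟩ = ∫ x²·|ψ|² dx / ∫|ψ|² dx (integrals over the domain).
ψ is even, so ∫ over [−a, a] = 2∫₀ᵃ with ψ = 1 − x/a there: ∫₀ᵃ (1 − x/a)² dx = a/3, ∫₀ᵃ x²(1 − x/a)² dx = a³/30, ∫₀ᵃ x⁴(1 − x/a)² dx = a⁵/105.
State is unnormalized: ∫|ψ|² dx = 1.3600, and ∫ψ*·x²·ψ dx = 0.56598, so ⟨x²⟩ = 0.56598 / 1.3600.
⟨x²⟩ = 0.41616.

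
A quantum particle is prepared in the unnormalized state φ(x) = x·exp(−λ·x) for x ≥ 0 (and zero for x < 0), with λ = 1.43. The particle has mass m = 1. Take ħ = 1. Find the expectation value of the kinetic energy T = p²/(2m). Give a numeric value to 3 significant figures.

T = −(ħ²/2m) d²/dx², so ⟨T⟩ = −(ħ²/2m) ∫ φ*·φ'' dx / ∫|φ|² dx; with m = 1.
Differentiate x·exp(−λ·x) with the product rule; every integrand then reduces to terms xʲ·e^(−2λx) on [0, ∞), with ∫₀^∞ xʲ·e^(−2λx) dx = j!/(2λ)^(j+1).
State is unnormalized: ∫|φ|² dx = 0.085493, and ∫φ*·(−ħ²/2m · φ'') dx = 0.087413, so ⟨T⟩ = 0.087413 / 0.085493.
⟨T⟩ = 1.0225.

1.02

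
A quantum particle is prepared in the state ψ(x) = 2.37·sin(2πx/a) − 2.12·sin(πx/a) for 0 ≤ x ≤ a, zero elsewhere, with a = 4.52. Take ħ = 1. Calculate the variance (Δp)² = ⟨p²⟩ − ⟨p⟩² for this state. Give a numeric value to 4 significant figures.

1.288

Compute ⟨p⟩ and ⟨p²⟩ separately; (Δp)² = ⟨p²⟩ − ⟨p⟩².
d²/dx² sin(jπx/a) = −(jπ/a)²·sin(jπx/a); on 0 ≤ x ≤ a, ∫sin²(jπx/a) dx = a/2 and ∫sin(jπx/a)·sin(lπx/a) dx = 0 for j ≠ l, so only diagonal terms survive in ∫|ψ|² and ∫ψ·ψ″; ∫ψ·ψ′ dx = [ψ²/2] between the walls = 0.
Normalization: ∫|ψ|² dx = 22.852.
⟨p⟩ = 0.0000 and ⟨p²⟩ = 1.2882.
(Δp)² = 1.2882 − (0.0000)² = 1.2882.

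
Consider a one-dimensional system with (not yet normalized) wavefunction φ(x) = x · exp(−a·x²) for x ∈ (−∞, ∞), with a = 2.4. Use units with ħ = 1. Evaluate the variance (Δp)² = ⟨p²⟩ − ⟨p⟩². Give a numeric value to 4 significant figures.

7.200

Compute ⟨p⟩ and ⟨p²⟩ separately; (Δp)² = ⟨p²⟩ − ⟨p⟩².
Expand each integrand as polynomial × e^(−2ax²) and use ∫x^(2j)·e^(−2ax²) dx = (2j−1)!!/(4a)^j · √(π/(2a)), odd powers → 0; here √(π/(2a)) = 0.80901. Differentiate with the product rule, d/dx e^(−ax²) = −2ax·e^(−ax²).
Normalization: ∫|φ|² dx = 0.084272.
⟨p⟩ = 0.0000 and ⟨p²⟩ = 7.2000.
(Δp)² = 7.2000 − (0.0000)² = 7.2000.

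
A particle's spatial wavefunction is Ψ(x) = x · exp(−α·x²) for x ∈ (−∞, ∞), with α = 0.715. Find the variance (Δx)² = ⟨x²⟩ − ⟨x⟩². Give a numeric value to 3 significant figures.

1.05

Compute ⟨x⟩ and ⟨x²⟩ separately, then (Δx)² = ⟨x²⟩ − ⟨x⟩².
Expand each integrand as polynomial × e^(−2αx²) and use ∫x^(2j)·e^(−2αx²) dx = (2j−1)!!/(4α)^j · √(π/(2α)), odd powers → 0; here √(π/(2α)) = 1.4822.
Normalization: ∫|Ψ|² dx = 0.51825.
⟨x⟩ = 0.0000 and ⟨x²⟩ = 1.0490.
(Δx)² = 1.0490 − (0.0000)² = 1.0490.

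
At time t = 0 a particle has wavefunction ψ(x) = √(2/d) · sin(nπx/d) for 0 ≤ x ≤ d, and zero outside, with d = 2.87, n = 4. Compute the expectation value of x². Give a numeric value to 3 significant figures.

⟨x²⟩ = ∫ x²·|ψ|² dx (integrals over the domain).
With sin²θ = (1 − cos2θ)/2 on 0 ≤ x ≤ d: ∫sin²(nπx/d) dx = d/2, ∫x·sin²(nπx/d) dx = d²/4, ∫x²·sin²(nπx/d) dx = d³·(1/6 − 1/(4n²π²)); higher powers xᵏ the same way, integrating xᵏ·cos(2nπx/d) by parts.
⟨x²⟩ = 2.7196.

2.72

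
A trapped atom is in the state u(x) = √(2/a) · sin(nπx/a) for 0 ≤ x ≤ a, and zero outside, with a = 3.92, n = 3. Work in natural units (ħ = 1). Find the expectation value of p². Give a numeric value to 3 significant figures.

p² u = −ħ² d²u/dx²; ⟨p²⟩ = −ħ² ∫ u*·u'' dx.
d/dx sin(nπx/a) = (nπ/a)·cos(nπx/a) and d²/dx² sin(nπx/a) = −(nπ/a)²·sin(nπx/a); on 0 ≤ x ≤ a, ∫sin²(nπx/a) dx = a/2 and ∫sin(nπx/a)·cos(nπx/a) dx = 0.
⟨p²⟩ = 5.7806.

5.78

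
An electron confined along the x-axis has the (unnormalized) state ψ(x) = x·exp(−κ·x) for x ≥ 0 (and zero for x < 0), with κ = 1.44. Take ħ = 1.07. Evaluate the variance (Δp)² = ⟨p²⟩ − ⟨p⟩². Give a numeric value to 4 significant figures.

2.374

Compute ⟨p⟩ and ⟨p²⟩ separately; (Δp)² = ⟨p²⟩ − ⟨p⟩².
Differentiate x·exp(−κ·x) with the product rule; every integrand then reduces to terms xʲ·e^(−2κx) on [0, ∞), with ∫₀^∞ xʲ·e^(−2κx) dx = j!/(2κ)^(j+1).
Normalization: ∫|ψ|² dx = 0.083724.
⟨p⟩ = 0.0000 and ⟨p²⟩ = 2.3741.
(Δp)² = 2.3741 − (0.0000)² = 2.3741.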